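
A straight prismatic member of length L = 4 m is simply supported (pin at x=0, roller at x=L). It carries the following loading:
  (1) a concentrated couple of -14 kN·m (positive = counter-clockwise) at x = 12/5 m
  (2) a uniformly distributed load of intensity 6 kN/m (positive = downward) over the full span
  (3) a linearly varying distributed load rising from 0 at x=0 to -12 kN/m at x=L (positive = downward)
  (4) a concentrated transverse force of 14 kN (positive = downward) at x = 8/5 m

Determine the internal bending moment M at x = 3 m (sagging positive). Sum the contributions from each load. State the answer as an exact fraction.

Load 1 — applied couple M₀=-14 kN·m at a=12/5 m (b=L-a=8/5):
  M_1 = M₀x/L - M₀  [x>a] = (-14)·3/4 - (-14) = 7/2 kN·m
Load 2 — uniform load w=6 kN/m over full span:
  M_2 = wx(L-x)/2 = 6·3·(4-3)/2 = 9 kN·m
Load 3 — triangular load w₀=-12 kN/m (0→w₀ over full span):
  M_3 = w₀Lx/6 - w₀x³/(6L) = (-12)·4·3/6 - (-12)·3³/(6·4) = -21/2 kN·m
Load 4 — point force P=14 kN at a=8/5 m (b=L-a=12/5):
  M_4 = Pa(L-x)/L  [x>a] = 14·(8/5)·(4-3)/4 = 28/5 kN·m
Superposition: M = Σ M_i = 38/5 kN·m ≈ 7.600000 kN·m

M(3) = 38/5 kN·m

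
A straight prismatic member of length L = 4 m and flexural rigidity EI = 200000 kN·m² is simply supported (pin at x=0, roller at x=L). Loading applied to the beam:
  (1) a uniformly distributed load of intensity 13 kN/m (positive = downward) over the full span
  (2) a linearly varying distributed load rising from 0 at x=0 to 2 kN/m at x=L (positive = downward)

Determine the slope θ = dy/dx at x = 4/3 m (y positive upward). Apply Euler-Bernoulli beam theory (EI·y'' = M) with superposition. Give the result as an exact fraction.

θ(4/3) = -2743/30375000 rad

Load 1 — uniform load w=13 kN/m over full span:
  θ_1 = -w(L³-6Lx²+4x³)/(24EI) = -13·(4³-6·4·(4/3)²+4·(4/3)³)/(24·200000) = -169/2025000 rad
Load 2 — triangular load w₀=2 kN/m (0→w₀ over full span):
  θ_2 = -w₀(7L⁴-30L²x²+15x⁴)/(360LEI) = -2·(7·4⁴-30·4²·(4/3)²+15·(4/3)⁴)/(360·4·200000) = -26/3796875 rad
Superposition: θ = Σ θ_i = -2743/30375000 rad ≈ -0.000090 rad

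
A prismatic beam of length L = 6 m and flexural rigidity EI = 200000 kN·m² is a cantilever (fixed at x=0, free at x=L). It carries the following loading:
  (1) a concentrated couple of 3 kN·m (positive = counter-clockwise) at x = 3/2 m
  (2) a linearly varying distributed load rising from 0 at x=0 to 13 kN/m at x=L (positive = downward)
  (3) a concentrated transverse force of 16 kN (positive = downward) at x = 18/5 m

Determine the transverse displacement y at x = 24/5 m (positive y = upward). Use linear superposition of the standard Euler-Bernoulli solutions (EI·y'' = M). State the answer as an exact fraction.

y(24/5) = -184912659/25000000000 m

Load 1 — applied couple M₀=3 kN·m at a=3/2 m (b=L-a=9/2):
  y_1 = M₀a(2x-a)/(2EI)  [x>a] = 3·(3/2)·(2·(24/5)-(3/2))/(2·200000) = 729/8000000 m
Load 2 — triangular load w₀=13 kN/m (0→w₀ over full span):
  y_2 = (w₀Lx³/12-w₀L²x²/6-w₀x⁵/(120L))/EI = (13·6·(24/5)³/12-13·6²·(24/5)²/6-13·(24/5)⁵/(120·6))/200000 = -274482/48828125 m
Load 3 — point force P=16 kN at a=18/5 m (b=L-a=12/5):
  y_3 = -Pa²(3x-a)/(6EI)  [x>a] = -16·(18/5)²·(3·(24/5)-(18/5))/(6·200000) = -729/390625 m
Superposition: y = Σ y_i = -184912659/25000000000 m ≈ -0.007397 m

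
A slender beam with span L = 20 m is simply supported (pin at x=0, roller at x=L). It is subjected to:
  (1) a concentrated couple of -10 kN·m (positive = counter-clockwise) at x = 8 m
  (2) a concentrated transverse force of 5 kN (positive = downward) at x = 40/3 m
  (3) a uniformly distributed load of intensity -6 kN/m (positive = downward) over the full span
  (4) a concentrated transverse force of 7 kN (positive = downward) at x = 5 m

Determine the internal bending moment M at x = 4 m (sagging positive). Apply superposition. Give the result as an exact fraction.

M(4) = -499/3 kN·m

Load 1 — applied couple M₀=-10 kN·m at a=8 m (b=L-a=12):
  M_1 = M₀x/L  [x≤a] = (-10)·4/20 = -2 kN·m
Load 2 — point force P=5 kN at a=40/3 m (b=L-a=20/3):
  M_2 = Pbx/L  [x≤a] = 5·(20/3)·4/20 = 20/3 kN·m
Load 3 — uniform load w=-6 kN/m over full span:
  M_3 = wx(L-x)/2 = (-6)·4·(20-4)/2 = -192 kN·m
Load 4 — point force P=7 kN at a=5 m (b=L-a=15):
  M_4 = Pbx/L  [x≤a] = 7·15·4/20 = 21 kN·m
Superposition: M = Σ M_i = -499/3 kN·m ≈ -166.333333 kN·m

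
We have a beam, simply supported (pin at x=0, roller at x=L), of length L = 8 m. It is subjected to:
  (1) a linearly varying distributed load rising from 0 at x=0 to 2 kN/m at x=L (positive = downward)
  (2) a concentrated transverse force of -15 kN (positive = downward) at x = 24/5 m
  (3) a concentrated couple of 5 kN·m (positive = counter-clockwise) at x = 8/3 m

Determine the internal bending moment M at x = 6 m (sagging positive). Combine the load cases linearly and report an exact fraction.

M(6) = -49/4 kN·m

Load 1 — triangular load w₀=2 kN/m (0→w₀ over full span):
  M_1 = w₀Lx/6 - w₀x³/(6L) = 2·8·6/6 - 2·6³/(6·8) = 7 kN·m
Load 2 — point force P=-15 kN at a=24/5 m (b=L-a=16/5):
  M_2 = Pa(L-x)/L  [x>a] = (-15)·(24/5)·(8-6)/8 = -18 kN·m
Load 3 — applied couple M₀=5 kN·m at a=8/3 m (b=L-a=16/3):
  M_3 = M₀x/L - M₀  [x>a] = 5·6/8 - 5 = -5/4 kN·m
Superposition: M = Σ M_i = -49/4 kN·m ≈ -12.250000 kN·m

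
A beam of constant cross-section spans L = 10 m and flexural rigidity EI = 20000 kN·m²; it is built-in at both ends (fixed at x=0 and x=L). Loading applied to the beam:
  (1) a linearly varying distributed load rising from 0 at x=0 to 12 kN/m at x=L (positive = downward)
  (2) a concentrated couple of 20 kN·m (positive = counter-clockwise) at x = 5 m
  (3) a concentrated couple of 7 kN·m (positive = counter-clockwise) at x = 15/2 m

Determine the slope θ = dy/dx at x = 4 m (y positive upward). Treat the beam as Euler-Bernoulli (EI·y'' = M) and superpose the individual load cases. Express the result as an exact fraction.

θ(4) = -109/80000 rad

Load 1 — triangular load w₀=12 kN/m (0→w₀ over full span):
  θ_1 = -w₀(2x(L-x)(L-2x)(x+2L)+x²(L-x)²)/(120LEI) = -12·(2·4·(10-4)·(10-2·4)·(4+2·10)+4²·(10-4)²)/(120·10·20000) = -9/6250 rad
Load 2 — applied couple M₀=20 kN·m at a=5 m (b=L-a=5):
  θ_2 = (R_Ax²/2 - M_Ax)/EI  [x≤a] with R_A=3, M_A=5 = (3·4²/2 - 5·4)/20000 = 1/5000 rad
Load 3 — applied couple M₀=7 kN·m at a=15/2 m (b=L-a=5/2):
  θ_3 = (R_Ax²/2 - M_Ax)/EI  [x≤a] with R_A=63/80, M_A=35/16 = ((63/80)·4²/2 - (35/16)·4)/20000 = -49/400000 rad
Superposition: θ = Σ θ_i = -109/80000 rad ≈ -0.001362 rad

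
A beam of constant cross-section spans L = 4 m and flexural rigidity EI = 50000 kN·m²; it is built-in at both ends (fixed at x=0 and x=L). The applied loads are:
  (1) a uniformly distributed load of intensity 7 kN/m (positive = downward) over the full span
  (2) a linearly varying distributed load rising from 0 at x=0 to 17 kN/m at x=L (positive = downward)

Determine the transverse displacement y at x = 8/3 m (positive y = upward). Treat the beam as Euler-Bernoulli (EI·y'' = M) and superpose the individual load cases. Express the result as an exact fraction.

y(8/3) = -1928/11390625 m

Load 1 — uniform load w=7 kN/m over full span:
  y_1 = -wx²(L-x)²/(24EI) = -7·(8/3)²·(4-(8/3))²/(24·50000) = -56/759375 m
Load 2 — triangular load w₀=17 kN/m (0→w₀ over full span):
  y_2 = -w₀x²(L-x)²(x+2L)/(120LEI) = -17·(8/3)²·(4-(8/3))²·((8/3)+2·4)/(120·4·50000) = -1088/11390625 m
Superposition: y = Σ y_i = -1928/11390625 m ≈ -0.000169 m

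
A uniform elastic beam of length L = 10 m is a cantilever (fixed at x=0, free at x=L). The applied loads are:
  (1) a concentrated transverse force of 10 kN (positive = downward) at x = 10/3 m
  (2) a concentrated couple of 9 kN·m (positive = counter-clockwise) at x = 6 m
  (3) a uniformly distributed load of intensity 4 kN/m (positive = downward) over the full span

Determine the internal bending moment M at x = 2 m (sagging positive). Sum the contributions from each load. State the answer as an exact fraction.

M(2) = -397/3 kN·m

Load 1 — point force P=10 kN at a=10/3 m (b=L-a=20/3):
  M_1 = -P(a-x)  [x≤a] = -10·((10/3)-2) = -40/3 kN·m
Load 2 — applied couple M₀=9 kN·m at a=6 m (b=L-a=4):
  M_2 = M₀  [x≤a] = 9 = 9 kN·m
Load 3 — uniform load w=4 kN/m over full span:
  M_3 = -w(L-x)²/2 = -4·(10-2)²/2 = -128 kN·m
Superposition: M = Σ M_i = -397/3 kN·m ≈ -132.333333 kN·m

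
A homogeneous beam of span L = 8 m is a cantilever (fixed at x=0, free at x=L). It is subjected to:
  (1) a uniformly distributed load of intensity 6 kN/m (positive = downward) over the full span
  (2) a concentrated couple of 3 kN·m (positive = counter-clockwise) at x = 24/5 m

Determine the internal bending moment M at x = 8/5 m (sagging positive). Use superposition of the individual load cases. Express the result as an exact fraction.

Load 1 — uniform load w=6 kN/m over full span:
  M_1 = -w(L-x)²/2 = -6·(8-(8/5))²/2 = -3072/25 kN·m
Load 2 — applied couple M₀=3 kN·m at a=24/5 m (b=L-a=16/5):
  M_2 = M₀  [x≤a] = 3 = 3 kN·m
Superposition: M = Σ M_i = -2997/25 kN·m ≈ -119.880000 kN·m

M(8/5) = -2997/25 kN·m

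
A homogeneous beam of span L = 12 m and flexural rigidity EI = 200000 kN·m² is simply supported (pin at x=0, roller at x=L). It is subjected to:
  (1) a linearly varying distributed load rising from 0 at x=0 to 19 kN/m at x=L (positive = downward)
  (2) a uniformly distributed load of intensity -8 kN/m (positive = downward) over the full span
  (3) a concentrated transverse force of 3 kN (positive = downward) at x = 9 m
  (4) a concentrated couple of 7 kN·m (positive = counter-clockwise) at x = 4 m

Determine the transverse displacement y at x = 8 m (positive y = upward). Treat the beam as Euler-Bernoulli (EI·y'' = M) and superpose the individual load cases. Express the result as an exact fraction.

y(8) = -827/360000 m

Load 1 — triangular load w₀=19 kN/m (0→w₀ over full span):
  y_1 = -w₀x(7L⁴-10L²x²+3x⁴)/(360LEI) = -19·8·(7·12⁴-10·12²·8²+3·8⁴)/(360·12·200000) = -323/28125 m
Load 2 — uniform load w=-8 kN/m over full span:
  y_2 = -wx(L³-2Lx²+x³)/(24EI) = -(-8)·8·(12³-2·12·8²+8³)/(24·200000) = 88/9375 m
Load 3 — point force P=3 kN at a=9 m (b=L-a=3):
  y_3 = -Pbx(L²-b²-x²)/(6LEI)  [x≤a] = -3·3·8·(12²-3²-8²)/(6·12·200000) = -71/200000 m
Load 4 — applied couple M₀=7 kN·m at a=4 m (b=L-a=8):
  y_4 = (M₀x³/(6L)-M₀(x-a)²/2+C₁x)/EI  [x>a] with C₁=M₀(3b²-L²)/(6L)=14/3 = (7·8³/(6·12)-7·(8-4)²/2+(14/3)·8)/200000 = 7/45000 m
Superposition: y = Σ y_i = -827/360000 m ≈ -0.002297 m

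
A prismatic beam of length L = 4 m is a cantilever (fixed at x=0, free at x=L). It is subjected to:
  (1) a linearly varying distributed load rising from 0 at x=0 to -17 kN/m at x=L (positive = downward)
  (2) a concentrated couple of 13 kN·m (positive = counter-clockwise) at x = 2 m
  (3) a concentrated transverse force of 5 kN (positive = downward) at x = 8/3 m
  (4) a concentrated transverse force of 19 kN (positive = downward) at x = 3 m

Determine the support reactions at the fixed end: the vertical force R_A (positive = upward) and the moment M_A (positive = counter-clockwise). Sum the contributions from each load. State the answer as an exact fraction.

Load 1 — triangular load w₀=-17 kN/m (0→w₀ over full span):
  R_A = w₀L/2 = (-17)·4/2 = -34 kN
  M_A = w₀L²/3 = (-17)·4²/3 = -272/3 kN·m
Load 2 — applied couple M₀=13 kN·m at a=2 m (b=L-a=2):
  R_A = 0 kN
  M_A = -M₀ = -13 kN·m
Load 3 — point force P=5 kN at a=8/3 m (b=L-a=4/3):
  R_A = P = 5 kN
  M_A = Pa = 5·(8/3) = 40/3 kN·m
Load 4 — point force P=19 kN at a=3 m (b=L-a=1):
  R_A = P = 19 kN
  M_A = Pa = 19·3 = 57 kN·m
Superposition: R_A = -10 kN, M_A = -100/3 kN·m

R_A = -10 kN, M_A = -100/3 kN·m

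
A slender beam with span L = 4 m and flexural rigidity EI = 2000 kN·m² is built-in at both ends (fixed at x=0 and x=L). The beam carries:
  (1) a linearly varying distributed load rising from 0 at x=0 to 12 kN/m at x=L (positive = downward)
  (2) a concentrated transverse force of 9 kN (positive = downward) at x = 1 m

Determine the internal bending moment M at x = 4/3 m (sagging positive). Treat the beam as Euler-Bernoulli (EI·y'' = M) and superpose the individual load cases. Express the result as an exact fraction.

M(4/3) = 8807/2160 kN·m

Load 1 — triangular load w₀=12 kN/m (0→w₀ over full span):
  M_1 = 3w₀Lx/20 - w₀L²/30 - w₀x³/(6L) = 3·12·4·(4/3)/20 - 12·4²/30 - 12·(4/3)³/(6·4) = 272/135 kN·m
Load 2 — point force P=9 kN at a=1 m (b=L-a=3):
  M_2 = Pa²(a+3b)(L-x)/L³ - Pa²b/L²  [x>a] = 9·1²·(1+3·3)·(4-(4/3))/4³ - 9·1²·3/4² = 33/16 kN·m
Superposition: M = Σ M_i = 8807/2160 kN·m ≈ 4.077315 kN·m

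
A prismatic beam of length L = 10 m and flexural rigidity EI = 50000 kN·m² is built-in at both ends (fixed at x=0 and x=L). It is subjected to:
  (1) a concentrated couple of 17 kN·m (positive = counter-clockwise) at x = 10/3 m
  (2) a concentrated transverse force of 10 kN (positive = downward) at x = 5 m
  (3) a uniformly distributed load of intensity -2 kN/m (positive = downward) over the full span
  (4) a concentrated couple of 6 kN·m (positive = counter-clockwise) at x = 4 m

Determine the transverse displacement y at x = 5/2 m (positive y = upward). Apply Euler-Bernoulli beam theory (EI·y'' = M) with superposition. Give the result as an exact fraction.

y(5/2) = 211/1152000 m

Load 1 — applied couple M₀=17 kN·m at a=10/3 m (b=L-a=20/3):
  y_1 = (R_Ax³/6 - M_Ax²/2)/EI  [x≤a] with R_A=34/15, M_A=0 = ((34/15)·(5/2)³/6 - 0·(5/2)²/2)/50000 = 17/144000 m
Load 2 — point force P=10 kN at a=5 m (b=L-a=5):
  y_2 = -Pb²x²(3aL-(3a+b)x)/(6L³EI)  [x≤a] = -10·5²·(5/2)²·(3·5·10-(3·5+5)·(5/2))/(6·10³·50000) = -1/1920 m
Load 3 — uniform load w=-2 kN/m over full span:
  y_3 = -wx²(L-x)²/(24EI) = -(-2)·(5/2)²·(10-(5/2))²/(24·50000) = 3/5120 m
Load 4 — applied couple M₀=6 kN·m at a=4 m (b=L-a=6):
  y_4 = (R_Ax³/6 - M_Ax²/2)/EI  [x≤a] with R_A=108/125, M_A=18/25 = ((108/125)·(5/2)³/6 - (18/25)·(5/2)²/2)/50000 = 0 m
Superposition: y = Σ y_i = 211/1152000 m ≈ 0.000183 m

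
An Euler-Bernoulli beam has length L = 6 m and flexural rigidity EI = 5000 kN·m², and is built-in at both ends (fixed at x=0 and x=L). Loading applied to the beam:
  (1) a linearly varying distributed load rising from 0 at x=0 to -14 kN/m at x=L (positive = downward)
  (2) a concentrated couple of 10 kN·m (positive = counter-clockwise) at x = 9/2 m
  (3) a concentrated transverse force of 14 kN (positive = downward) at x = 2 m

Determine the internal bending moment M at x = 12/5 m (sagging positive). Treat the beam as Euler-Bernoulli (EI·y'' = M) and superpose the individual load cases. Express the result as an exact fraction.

Load 1 — triangular load w₀=-14 kN/m (0→w₀ over full span):
  M_1 = 3w₀Lx/20 - w₀L²/30 - w₀x³/(6L) = 3·(-14)·6·(12/5)/20 - (-14)·6²/30 - (-14)·(12/5)³/(6·6) = -1008/125 kN·m
Load 2 — applied couple M₀=10 kN·m at a=9/2 m (b=L-a=3/2):
  M_2 = R_Ax - M_A  [x≤a] with R_A=15/8, M_A=25/8 = (15/8)·(12/5) - (25/8) = 11/8 kN·m
Load 3 — point force P=14 kN at a=2 m (b=L-a=4):
  M_3 = Pa²(a+3b)(L-x)/L³ - Pa²b/L²  [x>a] = 14·2²·(2+3·4)·(6-(12/5))/6³ - 14·2²·4/6² = 308/45 kN·m
Superposition: M = Σ M_i = 1399/9000 kN·m ≈ 0.155444 kN·m

M(12/5) = 1399/9000 kN·m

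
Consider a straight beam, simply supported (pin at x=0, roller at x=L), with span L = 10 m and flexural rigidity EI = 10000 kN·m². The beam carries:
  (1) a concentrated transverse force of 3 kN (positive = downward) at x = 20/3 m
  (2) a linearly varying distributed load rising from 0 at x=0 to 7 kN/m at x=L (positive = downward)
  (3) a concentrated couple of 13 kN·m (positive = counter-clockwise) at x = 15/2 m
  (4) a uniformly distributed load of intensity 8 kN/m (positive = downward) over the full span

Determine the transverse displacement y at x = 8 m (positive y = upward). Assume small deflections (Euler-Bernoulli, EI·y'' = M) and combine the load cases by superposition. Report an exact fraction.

Load 1 — point force P=3 kN at a=20/3 m (b=L-a=10/3):
  y_1 = -Pa(L-x)(2Lx-a²-x²)/(6LEI)  [x>a] = -3·(20/3)·(10-8)·(2·10·8-(20/3)²-8²)/(6·10·10000) = -58/16875 m
Load 2 — triangular load w₀=7 kN/m (0→w₀ over full span):
  y_2 = -w₀x(7L⁴-10L²x²+3x⁴)/(360LEI) = -7·8·(7·10⁴-10·10²·8²+3·8⁴)/(360·10·10000) = -889/31250 m
Load 3 — applied couple M₀=13 kN·m at a=15/2 m (b=L-a=5/2):
  y_3 = (M₀x³/(6L)-M₀(x-a)²/2+C₁x)/EI  [x>a] with C₁=M₀(3b²-L²)/(6L)=-845/48 = (13·8³/(6·10)-13·(8-(15/2))²/2+(-845/48)·8)/10000 = -1261/400000 m
Load 4 — uniform load w=8 kN/m over full span:
  y_4 = -wx(L³-2Lx²+x³)/(24EI) = -8·8·(10³-2·10·8²+8³)/(24·10000) = -116/1875 m
Superposition: y = Σ y_i = -5232827/54000000 m ≈ -0.096904 m

y(8) = -5232827/54000000 m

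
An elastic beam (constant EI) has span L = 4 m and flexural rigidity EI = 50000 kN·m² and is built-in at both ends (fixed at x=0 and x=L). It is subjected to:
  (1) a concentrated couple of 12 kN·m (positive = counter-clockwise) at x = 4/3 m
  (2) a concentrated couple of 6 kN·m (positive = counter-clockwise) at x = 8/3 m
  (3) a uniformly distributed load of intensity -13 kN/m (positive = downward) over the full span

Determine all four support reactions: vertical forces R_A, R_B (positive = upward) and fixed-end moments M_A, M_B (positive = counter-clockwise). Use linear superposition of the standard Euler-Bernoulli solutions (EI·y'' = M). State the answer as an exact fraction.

R_A = -20 kN, M_A = -46/3 kN·m, R_B = -32 kN, M_B = 64/3 kN·m

Load 1 — applied couple M₀=12 kN·m at a=4/3 m (b=L-a=8/3):
  R_A = 6M₀ab/L³ = 6·12·(4/3)·(8/3)/4³ = 4 kN
  M_A = M₀b(2a-b)/L² = 12·(8/3)·(2·(4/3)-(8/3))/4² = 0 kN·m
  R_B = -6M₀ab/L³ = -6·12·(4/3)·(8/3)/4³ = -4 kN
  M_B = M₀a(2b-a)/L² = 12·(4/3)·(2·(8/3)-(4/3))/4² = 4 kN·m
Load 2 — applied couple M₀=6 kN·m at a=8/3 m (b=L-a=4/3):
  R_A = 6M₀ab/L³ = 6·6·(8/3)·(4/3)/4³ = 2 kN
  M_A = M₀b(2a-b)/L² = 6·(4/3)·(2·(8/3)-(4/3))/4² = 2 kN·m
  R_B = -6M₀ab/L³ = -6·6·(8/3)·(4/3)/4³ = -2 kN
  M_B = M₀a(2b-a)/L² = 6·(8/3)·(2·(4/3)-(8/3))/4² = 0 kN·m
Load 3 — uniform load w=-13 kN/m over full span:
  R_A = wL/2 = (-13)·4/2 = -26 kN
  M_A = wL²/12 = (-13)·4²/12 = -52/3 kN·m
  R_B = wL/2 = (-13)·4/2 = -26 kN
  M_B = -wL²/12 = -(-13)·4²/12 = 52/3 kN·m
Superposition: R_A = -20 kN, M_A = -46/3 kN·m, R_B = -32 kN, M_B = 64/3 kN·m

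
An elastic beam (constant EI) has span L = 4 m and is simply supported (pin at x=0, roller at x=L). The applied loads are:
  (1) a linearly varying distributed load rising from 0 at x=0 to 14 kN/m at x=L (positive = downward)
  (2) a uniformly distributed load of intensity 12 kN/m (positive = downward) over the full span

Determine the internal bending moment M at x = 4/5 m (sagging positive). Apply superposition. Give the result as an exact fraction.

M(4/5) = 2816/125 kN·m

Load 1 — triangular load w₀=14 kN/m (0→w₀ over full span):
  M_1 = w₀Lx/6 - w₀x³/(6L) = 14·4·(4/5)/6 - 14·(4/5)³/(6·4) = 896/125 kN·m
Load 2 — uniform load w=12 kN/m over full span:
  M_2 = wx(L-x)/2 = 12·(4/5)·(4-(4/5))/2 = 384/25 kN·m
Superposition: M = Σ M_i = 2816/125 kN·m ≈ 22.528000 kN·m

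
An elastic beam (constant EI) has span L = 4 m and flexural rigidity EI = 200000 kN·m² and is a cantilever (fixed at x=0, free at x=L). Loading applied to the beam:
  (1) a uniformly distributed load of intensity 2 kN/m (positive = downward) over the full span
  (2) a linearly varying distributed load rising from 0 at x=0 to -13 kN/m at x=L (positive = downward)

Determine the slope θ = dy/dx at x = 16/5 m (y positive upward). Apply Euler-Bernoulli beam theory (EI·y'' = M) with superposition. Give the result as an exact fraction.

Load 1 — uniform load w=2 kN/m over full span:
  θ_1 = -wx(x²-3Lx+3L²)/(6EI) = -2·(16/5)·((16/5)²-3·4·(16/5)+3·4²)/(6·200000) = -124/1171875 rad
Load 2 — triangular load w₀=-13 kN/m (0→w₀ over full span):
  θ_2 = (w₀Lx²/4-w₀L²x/3-w₀x⁴/(24L))/EI = ((-13)·4·(16/5)²/4-(-13)·4²·(16/5)/3-(-13)·(16/5)⁴/(24·4))/200000 = 3016/5859375 rad
Superposition: θ = Σ θ_i = 2396/5859375 rad ≈ 0.000409 rad

θ(16/5) = 2396/5859375 rad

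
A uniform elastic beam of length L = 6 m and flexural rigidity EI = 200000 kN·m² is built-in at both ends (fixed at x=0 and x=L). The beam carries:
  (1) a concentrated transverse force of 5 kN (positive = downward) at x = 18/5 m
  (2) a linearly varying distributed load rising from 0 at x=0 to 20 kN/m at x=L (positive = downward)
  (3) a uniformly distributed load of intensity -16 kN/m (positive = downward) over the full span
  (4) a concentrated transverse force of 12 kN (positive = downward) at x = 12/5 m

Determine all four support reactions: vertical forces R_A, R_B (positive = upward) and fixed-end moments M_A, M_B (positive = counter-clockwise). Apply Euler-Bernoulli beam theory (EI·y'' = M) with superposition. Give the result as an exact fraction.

R_A = -2558/125 kN, M_A = -1344/125 kN·m, R_B = 183/125 kN, M_B = 96/125 kN·m

Load 1 — point force P=5 kN at a=18/5 m (b=L-a=12/5):
  R_A = Pb²(3a+b)/L³ = 5·(12/5)²·(3·(18/5)+(12/5))/6³ = 44/25 kN
  M_A = Pab²/L² = 5·(18/5)·(12/5)²/6² = 72/25 kN·m
  R_B = Pa²(a+3b)/L³ = 5·(18/5)²·((18/5)+3·(12/5))/6³ = 81/25 kN
  M_B = -Pa²b/L² = -5·(18/5)²·(12/5)/6² = -108/25 kN·m
Load 2 — triangular load w₀=20 kN/m (0→w₀ over full span):
  R_A = 3w₀L/20 = 3·20·6/20 = 18 kN
  M_A = w₀L²/30 = 20·6²/30 = 24 kN·m
  R_B = 7w₀L/20 = 7·20·6/20 = 42 kN
  M_B = -w₀L²/20 = -20·6²/20 = -36 kN·m
Load 3 — uniform load w=-16 kN/m over full span:
  R_A = wL/2 = (-16)·6/2 = -48 kN
  M_A = wL²/12 = (-16)·6²/12 = -48 kN·m
  R_B = wL/2 = (-16)·6/2 = -48 kN
  M_B = -wL²/12 = -(-16)·6²/12 = 48 kN·m
Load 4 — point force P=12 kN at a=12/5 m (b=L-a=18/5):
  R_A = Pb²(3a+b)/L³ = 12·(18/5)²·(3·(12/5)+(18/5))/6³ = 972/125 kN
  M_A = Pab²/L² = 12·(12/5)·(18/5)²/6² = 1296/125 kN·m
  R_B = Pa²(a+3b)/L³ = 12·(12/5)²·((12/5)+3·(18/5))/6³ = 528/125 kN
  M_B = -Pa²b/L² = -12·(12/5)²·(18/5)/6² = -864/125 kN·m
Superposition: R_A = -2558/125 kN, M_A = -1344/125 kN·m, R_B = 183/125 kN, M_B = 96/125 kN·m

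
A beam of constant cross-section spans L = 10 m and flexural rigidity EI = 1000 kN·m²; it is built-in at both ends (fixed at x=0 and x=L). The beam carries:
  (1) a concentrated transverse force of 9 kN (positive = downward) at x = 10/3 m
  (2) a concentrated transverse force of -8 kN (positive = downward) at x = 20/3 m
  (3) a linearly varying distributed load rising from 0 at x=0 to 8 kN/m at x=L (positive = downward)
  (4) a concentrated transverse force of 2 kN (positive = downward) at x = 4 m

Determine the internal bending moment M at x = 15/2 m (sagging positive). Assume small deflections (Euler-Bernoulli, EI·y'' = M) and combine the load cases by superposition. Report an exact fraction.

M(15/2) = 8443/2700 kN·m

Load 1 — point force P=9 kN at a=10/3 m (b=L-a=20/3):
  M_1 = Pa²(a+3b)(L-x)/L³ - Pa²b/L²  [x>a] = 9·(10/3)²·((10/3)+3·(20/3))·(10-(15/2))/10³ - 9·(10/3)²·(20/3)/10² = -5/6 kN·m
Load 2 — point force P=-8 kN at a=20/3 m (b=L-a=10/3):
  M_2 = Pa²(a+3b)(L-x)/L³ - Pa²b/L²  [x>a] = (-8)·(20/3)²·((20/3)+3·(10/3))·(10-(15/2))/10³ - (-8)·(20/3)²·(10/3)/10² = -80/27 kN·m
Load 3 — triangular load w₀=8 kN/m (0→w₀ over full span):
  M_3 = 3w₀Lx/20 - w₀L²/30 - w₀x³/(6L) = 3·8·10·(15/2)/20 - 8·10²/30 - 8·(15/2)³/(6·10) = 85/12 kN·m
Load 4 — point force P=2 kN at a=4 m (b=L-a=6):
  M_4 = Pa²(a+3b)(L-x)/L³ - Pa²b/L²  [x>a] = 2·4²·(4+3·6)·(10-(15/2))/10³ - 2·4²·6/10² = -4/25 kN·m
Superposition: M = Σ M_i = 8443/2700 kN·m ≈ 3.127037 kN·m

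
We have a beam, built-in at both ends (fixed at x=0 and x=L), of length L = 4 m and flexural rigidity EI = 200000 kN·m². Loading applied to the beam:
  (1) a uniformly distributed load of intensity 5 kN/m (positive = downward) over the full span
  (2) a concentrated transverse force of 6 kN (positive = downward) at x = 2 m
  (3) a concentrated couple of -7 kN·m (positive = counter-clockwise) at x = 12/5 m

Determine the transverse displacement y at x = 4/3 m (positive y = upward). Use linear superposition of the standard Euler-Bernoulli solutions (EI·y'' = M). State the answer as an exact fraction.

y(4/3) = -2369/151875000 m

Load 1 — uniform load w=5 kN/m over full span:
  y_1 = -wx²(L-x)²/(24EI) = -5·(4/3)²·(4-(4/3))²/(24·200000) = -2/151875 m
Load 2 — point force P=6 kN at a=2 m (b=L-a=2):
  y_2 = -Pb²x²(3aL-(3a+b)x)/(6L³EI)  [x≤a] = -6·2²·(4/3)²·(3·2·4-(3·2+2)·(4/3))/(6·4³·200000) = -1/135000 m
Load 3 — applied couple M₀=-7 kN·m at a=12/5 m (b=L-a=8/5):
  y_3 = (R_Ax³/6 - M_Ax²/2)/EI  [x≤a] with R_A=-63/25, M_A=-56/25 = ((-63/25)·(4/3)³/6 - (-56/25)·(4/3)²/2)/200000 = 7/1406250 m
Superposition: y = Σ y_i = -2369/151875000 m ≈ -0.000016 m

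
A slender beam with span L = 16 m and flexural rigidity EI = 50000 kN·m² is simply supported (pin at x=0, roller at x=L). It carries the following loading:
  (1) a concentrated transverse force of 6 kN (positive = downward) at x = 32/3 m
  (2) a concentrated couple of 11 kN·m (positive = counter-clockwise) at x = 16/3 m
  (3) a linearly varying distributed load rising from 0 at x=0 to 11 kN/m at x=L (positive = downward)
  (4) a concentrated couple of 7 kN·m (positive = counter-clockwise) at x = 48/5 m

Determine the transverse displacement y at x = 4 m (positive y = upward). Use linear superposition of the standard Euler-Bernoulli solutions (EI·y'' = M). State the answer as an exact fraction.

y(4) = -585077/8437500 m

Load 1 — point force P=6 kN at a=32/3 m (b=L-a=16/3):
  y_1 = -Pbx(L²-b²-x²)/(6LEI)  [x≤a] = -6·(16/3)·4·(16²-(16/3)²-4²)/(6·16·50000) = -476/84375 m
Load 2 — applied couple M₀=11 kN·m at a=16/3 m (b=L-a=32/3):
  y_2 = (M₀x³/(6L)+C₁x)/EI  [x≤a] with C₁=M₀(3b²-L²)/(6L)=88/9 = (11·4³/(6·16)+(88/9)·4)/50000 = 209/225000 m
Load 3 — triangular load w₀=11 kN/m (0→w₀ over full span):
  y_3 = -w₀x(7L⁴-10L²x²+3x⁴)/(360LEI) = -11·4·(7·16⁴-10·16²·4²+3·4⁴)/(360·16·50000) = -1199/18750 m
Load 4 — applied couple M₀=7 kN·m at a=48/5 m (b=L-a=32/5):
  y_4 = (M₀x³/(6L)+C₁x)/EI  [x≤a] with C₁=M₀(3b²-L²)/(6L)=-728/75 = (7·4³/(6·16)+(-728/75)·4)/50000 = -427/625000 m
Superposition: y = Σ y_i = -585077/8437500 m ≈ -0.069342 m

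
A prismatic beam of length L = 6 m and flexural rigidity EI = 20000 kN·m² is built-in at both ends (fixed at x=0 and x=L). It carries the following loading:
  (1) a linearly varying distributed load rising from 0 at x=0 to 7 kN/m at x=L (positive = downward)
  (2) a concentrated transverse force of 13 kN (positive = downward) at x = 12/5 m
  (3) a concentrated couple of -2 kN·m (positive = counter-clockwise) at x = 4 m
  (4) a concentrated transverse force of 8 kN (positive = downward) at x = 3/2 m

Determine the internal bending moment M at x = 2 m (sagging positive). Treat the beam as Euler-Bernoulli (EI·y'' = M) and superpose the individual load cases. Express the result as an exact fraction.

M(2) = 48547/4500 kN·m

Load 1 — triangular load w₀=7 kN/m (0→w₀ over full span):
  M_1 = 3w₀Lx/20 - w₀L²/30 - w₀x³/(6L) = 3·7·6·2/20 - 7·6²/30 - 7·2³/(6·6) = 119/45 kN·m
Load 2 — point force P=13 kN at a=12/5 m (b=L-a=18/5):
  M_2 = Pb²(3a+b)x/L³ - Pab²/L²  [x≤a] = 13·(18/5)²·(3·(12/5)+(18/5))·2/6³ - 13·(12/5)·(18/5)²/6² = 702/125 kN·m
Load 3 — applied couple M₀=-2 kN·m at a=4 m (b=L-a=2):
  M_3 = R_Ax - M_A  [x≤a] with R_A=-4/9, M_A=-2/3 = (-4/9)·2 - (-2/3) = -2/9 kN·m
Load 4 — point force P=8 kN at a=3/2 m (b=L-a=9/2):
  M_4 = Pa²(a+3b)(L-x)/L³ - Pa²b/L²  [x>a] = 8·(3/2)²·((3/2)+3·(9/2))·(6-2)/6³ - 8·(3/2)²·(9/2)/6² = 11/4 kN·m
Superposition: M = Σ M_i = 48547/4500 kN·m ≈ 10.788222 kN·m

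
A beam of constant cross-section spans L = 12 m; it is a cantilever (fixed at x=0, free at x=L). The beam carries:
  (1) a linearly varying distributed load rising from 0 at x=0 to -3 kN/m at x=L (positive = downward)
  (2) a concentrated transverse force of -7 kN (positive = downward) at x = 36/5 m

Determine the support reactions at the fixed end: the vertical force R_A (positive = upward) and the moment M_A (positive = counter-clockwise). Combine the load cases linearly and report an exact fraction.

Load 1 — triangular load w₀=-3 kN/m (0→w₀ over full span):
  R_A = w₀L/2 = (-3)·12/2 = -18 kN
  M_A = w₀L²/3 = (-3)·12²/3 = -144 kN·m
Load 2 — point force P=-7 kN at a=36/5 m (b=L-a=24/5):
  R_A = P = (-7) = -7 kN
  M_A = Pa = (-7)·(36/5) = -252/5 kN·m
Superposition: R_A = -25 kN, M_A = -972/5 kN·m

R_A = -25 kN, M_A = -972/5 kN·m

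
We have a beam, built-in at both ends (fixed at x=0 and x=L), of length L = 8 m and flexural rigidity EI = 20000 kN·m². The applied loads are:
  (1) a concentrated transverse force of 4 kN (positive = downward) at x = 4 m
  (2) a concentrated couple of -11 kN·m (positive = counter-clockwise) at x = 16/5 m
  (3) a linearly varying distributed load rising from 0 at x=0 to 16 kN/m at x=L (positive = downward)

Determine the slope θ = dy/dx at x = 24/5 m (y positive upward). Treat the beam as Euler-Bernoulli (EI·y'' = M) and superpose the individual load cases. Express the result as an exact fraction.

θ(24/5) = 328/390625 rad

Load 1 — point force P=4 kN at a=4 m (b=L-a=4):
  θ_1 = Pa²(L-x)(2bL-(3b+a)(L-x))/(2L³EI)  [x>a] = 4·4²·(8-(24/5))·(2·4·8-(3·4+4)·(8-(24/5)))/(2·8³·20000) = 2/15625 rad
Load 2 — applied couple M₀=-11 kN·m at a=16/5 m (b=L-a=24/5):
  θ_2 = (R_Ax²/2 - M_Ax - M₀(x-a))/EI  [x>a] with R_A=-99/50, M_A=-33/25 = ((-99/50)·(24/5)²/2 - (-33/25)·(24/5) - (-11)·((24/5)-(16/5)))/20000 = 22/390625 rad
Load 3 — triangular load w₀=16 kN/m (0→w₀ over full span):
  θ_3 = -w₀(2x(L-x)(L-2x)(x+2L)+x²(L-x)²)/(120LEI) = -16·(2·(24/5)·(8-(24/5))·(8-2·(24/5))·((24/5)+2·8)+(24/5)²·(8-(24/5))²)/(120·8·20000) = 256/390625 rad
Superposition: θ = Σ θ_i = 328/390625 rad ≈ 0.000840 rad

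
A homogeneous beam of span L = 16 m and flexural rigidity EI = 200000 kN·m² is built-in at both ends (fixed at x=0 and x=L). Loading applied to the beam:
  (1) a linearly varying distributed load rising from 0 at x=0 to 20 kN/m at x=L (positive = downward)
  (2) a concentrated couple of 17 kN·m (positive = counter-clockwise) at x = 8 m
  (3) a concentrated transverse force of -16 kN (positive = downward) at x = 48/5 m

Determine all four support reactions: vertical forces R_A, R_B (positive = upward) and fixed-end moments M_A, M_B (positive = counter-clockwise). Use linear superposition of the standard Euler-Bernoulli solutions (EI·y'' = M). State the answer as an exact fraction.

Load 1 — triangular load w₀=20 kN/m (0→w₀ over full span):
  R_A = 3w₀L/20 = 3·20·16/20 = 48 kN
  M_A = w₀L²/30 = 20·16²/30 = 512/3 kN·m
  R_B = 7w₀L/20 = 7·20·16/20 = 112 kN
  M_B = -w₀L²/20 = -20·16²/20 = -256 kN·m
Load 2 — applied couple M₀=17 kN·m at a=8 m (b=L-a=8):
  R_A = 6M₀ab/L³ = 6·17·8·8/16³ = 51/32 kN
  M_A = M₀b(2a-b)/L² = 17·8·(2·8-8)/16² = 17/4 kN·m
  R_B = -6M₀ab/L³ = -6·17·8·8/16³ = -51/32 kN
  M_B = M₀a(2b-a)/L² = 17·8·(2·8-8)/16² = 17/4 kN·m
Load 3 — point force P=-16 kN at a=48/5 m (b=L-a=32/5):
  R_A = Pb²(3a+b)/L³ = (-16)·(32/5)²·(3·(48/5)+(32/5))/16³ = -704/125 kN
  M_A = Pab²/L² = (-16)·(48/5)·(32/5)²/16² = -3072/125 kN·m
  R_B = Pa²(a+3b)/L³ = (-16)·(48/5)²·((48/5)+3·(32/5))/16³ = -1296/125 kN
  M_B = -Pa²b/L² = -(-16)·(48/5)²·(32/5)/16² = 4608/125 kN·m
Superposition: R_A = 175847/4000 kN, M_A = 225511/1500 kN·m, R_B = 400153/4000 kN, M_B = -107443/500 kN·m

R_A = 175847/4000 kN, M_A = 225511/1500 kN·m, R_B = 400153/4000 kN, M_B = -107443/500 kN·m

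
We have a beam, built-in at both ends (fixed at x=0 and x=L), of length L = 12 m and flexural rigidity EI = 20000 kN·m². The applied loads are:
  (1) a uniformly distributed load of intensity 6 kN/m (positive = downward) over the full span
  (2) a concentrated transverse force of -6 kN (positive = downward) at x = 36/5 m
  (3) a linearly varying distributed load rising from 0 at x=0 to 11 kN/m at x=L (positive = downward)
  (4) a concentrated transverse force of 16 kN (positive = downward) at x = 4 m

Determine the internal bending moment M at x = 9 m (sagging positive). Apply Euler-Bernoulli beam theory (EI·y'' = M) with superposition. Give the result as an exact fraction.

M(9) = 179561/9000 kN·m

Load 1 — uniform load w=6 kN/m over full span:
  M_1 = wLx/2 - wL²/12 - wx²/2 = 6·12·9/2 - 6·12²/12 - 6·9²/2 = 9 kN·m
Load 2 — point force P=-6 kN at a=36/5 m (b=L-a=24/5):
  M_2 = Pa²(a+3b)(L-x)/L³ - Pa²b/L²  [x>a] = (-6)·(36/5)²·((36/5)+3·(24/5))·(12-9)/12³ - (-6)·(36/5)²·(24/5)/12² = -162/125 kN·m
Load 3 — triangular load w₀=11 kN/m (0→w₀ over full span):
  M_3 = 3w₀Lx/20 - w₀L²/30 - w₀x³/(6L) = 3·11·12·9/20 - 11·12²/30 - 11·9³/(6·12) = 561/40 kN·m
Load 4 — point force P=16 kN at a=4 m (b=L-a=8):
  M_4 = Pa²(a+3b)(L-x)/L³ - Pa²b/L²  [x>a] = 16·4²·(4+3·8)·(12-9)/12³ - 16·4²·8/12² = -16/9 kN·m
Superposition: M = Σ M_i = 179561/9000 kN·m ≈ 19.951222 kN·m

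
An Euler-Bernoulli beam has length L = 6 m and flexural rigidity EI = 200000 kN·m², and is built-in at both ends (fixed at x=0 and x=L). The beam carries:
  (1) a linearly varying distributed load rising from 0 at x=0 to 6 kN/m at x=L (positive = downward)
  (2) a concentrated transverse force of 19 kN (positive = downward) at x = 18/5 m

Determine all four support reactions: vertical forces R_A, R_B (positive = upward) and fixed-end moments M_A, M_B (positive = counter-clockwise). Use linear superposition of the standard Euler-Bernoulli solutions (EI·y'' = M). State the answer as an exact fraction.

R_A = 1511/125 kN, M_A = 2268/125 kN·m, R_B = 3114/125 kN, M_B = -3402/125 kN·m

Load 1 — triangular load w₀=6 kN/m (0→w₀ over full span):
  R_A = 3w₀L/20 = 3·6·6/20 = 27/5 kN
  M_A = w₀L²/30 = 6·6²/30 = 36/5 kN·m
  R_B = 7w₀L/20 = 7·6·6/20 = 63/5 kN
  M_B = -w₀L²/20 = -6·6²/20 = -54/5 kN·m
Load 2 — point force P=19 kN at a=18/5 m (b=L-a=12/5):
  R_A = Pb²(3a+b)/L³ = 19·(12/5)²·(3·(18/5)+(12/5))/6³ = 836/125 kN
  M_A = Pab²/L² = 19·(18/5)·(12/5)²/6² = 1368/125 kN·m
  R_B = Pa²(a+3b)/L³ = 19·(18/5)²·((18/5)+3·(12/5))/6³ = 1539/125 kN
  M_B = -Pa²b/L² = -19·(18/5)²·(12/5)/6² = -2052/125 kN·m
Superposition: R_A = 1511/125 kN, M_A = 2268/125 kN·m, R_B = 3114/125 kN, M_B = -3402/125 kN·m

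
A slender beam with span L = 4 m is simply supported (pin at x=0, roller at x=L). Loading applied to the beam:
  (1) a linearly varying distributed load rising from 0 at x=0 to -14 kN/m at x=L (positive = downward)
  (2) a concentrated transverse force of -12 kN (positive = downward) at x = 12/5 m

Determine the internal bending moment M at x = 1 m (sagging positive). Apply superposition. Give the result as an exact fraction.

Load 1 — triangular load w₀=-14 kN/m (0→w₀ over full span):
  M_1 = w₀Lx/6 - w₀x³/(6L) = (-14)·4·1/6 - (-14)·1³/(6·4) = -35/4 kN·m
Load 2 — point force P=-12 kN at a=12/5 m (b=L-a=8/5):
  M_2 = Pbx/L  [x≤a] = (-12)·(8/5)·1/4 = -24/5 kN·m
Superposition: M = Σ M_i = -271/20 kN·m ≈ -13.550000 kN·m

M(1) = -271/20 kN·m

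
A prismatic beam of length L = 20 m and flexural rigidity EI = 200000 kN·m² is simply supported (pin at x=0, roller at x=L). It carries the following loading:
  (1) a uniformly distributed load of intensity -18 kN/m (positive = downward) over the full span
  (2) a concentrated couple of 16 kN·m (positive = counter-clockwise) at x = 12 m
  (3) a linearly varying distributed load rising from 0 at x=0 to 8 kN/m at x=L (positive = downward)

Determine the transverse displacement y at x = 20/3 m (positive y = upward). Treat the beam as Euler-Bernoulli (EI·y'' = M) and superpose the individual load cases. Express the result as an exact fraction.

Load 1 — uniform load w=-18 kN/m over full span:
  y_1 = -wx(L³-2Lx²+x³)/(24EI) = -(-18)·(20/3)·(20³-2·20·(20/3)²+(20/3)³)/(24·200000) = 22/135 m
Load 2 — applied couple M₀=16 kN·m at a=12 m (b=L-a=8):
  y_2 = (M₀x³/(6L)+C₁x)/EI  [x≤a] with C₁=M₀(3b²-L²)/(6L)=-416/15 = (16·(20/3)³/(6·20)+(-416/15)·(20/3))/200000 = -184/253125 m
Load 3 — triangular load w₀=8 kN/m (0→w₀ over full span):
  y_3 = -w₀x(7L⁴-10L²x²+3x⁴)/(360LEI) = -8·(20/3)·(7·20⁴-10·20²·(20/3)²+3·(20/3)⁴)/(360·20·200000) = -128/3645 m
Superposition: y = Σ y_i = 289594/2278125 m ≈ 0.127119 m

y(20/3) = 289594/2278125 m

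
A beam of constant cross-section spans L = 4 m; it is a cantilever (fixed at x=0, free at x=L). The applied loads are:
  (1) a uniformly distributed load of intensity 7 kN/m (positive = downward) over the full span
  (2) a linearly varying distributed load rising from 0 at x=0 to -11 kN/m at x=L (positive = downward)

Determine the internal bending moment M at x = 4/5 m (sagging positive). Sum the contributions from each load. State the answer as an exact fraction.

M(4/5) = 2048/375 kN·m

Load 1 — uniform load w=7 kN/m over full span:
  M_1 = -w(L-x)²/2 = -7·(4-(4/5))²/2 = -896/25 kN·m
Load 2 — triangular load w₀=-11 kN/m (0→w₀ over full span):
  M_2 = w₀Lx/2 - w₀L²/3 - w₀x³/(6L) = (-11)·4·(4/5)/2 - (-11)·4²/3 - (-11)·(4/5)³/(6·4) = 15488/375 kN·m
Superposition: M = Σ M_i = 2048/375 kN·m ≈ 5.461333 kN·m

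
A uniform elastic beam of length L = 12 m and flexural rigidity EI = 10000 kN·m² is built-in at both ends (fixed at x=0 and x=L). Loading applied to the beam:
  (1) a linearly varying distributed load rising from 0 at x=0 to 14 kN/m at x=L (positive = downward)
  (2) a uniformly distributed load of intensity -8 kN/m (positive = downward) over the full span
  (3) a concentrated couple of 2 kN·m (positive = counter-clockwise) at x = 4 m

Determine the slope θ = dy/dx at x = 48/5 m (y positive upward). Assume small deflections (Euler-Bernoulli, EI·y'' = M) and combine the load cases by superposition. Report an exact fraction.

θ(48/5) = -651/781250 rad

Load 1 — triangular load w₀=14 kN/m (0→w₀ over full span):
  θ_1 = -w₀(2x(L-x)(L-2x)(x+2L)+x²(L-x)²)/(120LEI) = -14·(2·(48/5)·(12-(48/5))·(12-2·(48/5))·((48/5)+2·12)+(48/5)²·(12-(48/5))²)/(120·12·10000) = 4032/390625 rad
Load 2 — uniform load w=-8 kN/m over full span:
  θ_2 = -wx(L-x)(L-2x)/(12EI) = -(-8)·(48/5)·(12-(48/5))·(12-2·(48/5))/(12·10000) = -864/78125 rad
Load 3 — applied couple M₀=2 kN·m at a=4 m (b=L-a=8):
  θ_3 = (R_Ax²/2 - M_Ax - M₀(x-a))/EI  [x>a] with R_A=2/9, M_A=0 = ((2/9)·(48/5)²/2 - 0·(48/5) - 2·((48/5)-4))/10000 = -3/31250 rad
Superposition: θ = Σ θ_i = -651/781250 rad ≈ -0.000833 rad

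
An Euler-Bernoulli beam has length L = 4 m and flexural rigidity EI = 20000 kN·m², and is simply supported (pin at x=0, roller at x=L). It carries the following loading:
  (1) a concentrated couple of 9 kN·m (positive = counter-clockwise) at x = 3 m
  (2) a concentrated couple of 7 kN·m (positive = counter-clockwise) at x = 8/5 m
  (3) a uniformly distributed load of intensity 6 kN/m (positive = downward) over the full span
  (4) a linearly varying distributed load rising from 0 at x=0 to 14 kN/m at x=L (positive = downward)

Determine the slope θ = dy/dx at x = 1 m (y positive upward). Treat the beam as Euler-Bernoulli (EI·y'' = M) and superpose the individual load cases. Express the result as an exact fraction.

θ(1) = -95051/72000000 rad

Load 1 — applied couple M₀=9 kN·m at a=3 m (b=L-a=1):
  θ_1 = (M₀x²/(2L)+C₁)/EI  [x≤a] with C₁=M₀(3b²-L²)/(6L)=-39/8 = (9·1²/(2·4)+(-39/8))/20000 = -3/16000 rad
Load 2 — applied couple M₀=7 kN·m at a=8/5 m (b=L-a=12/5):
  θ_2 = (M₀x²/(2L)+C₁)/EI  [x≤a] with C₁=M₀(3b²-L²)/(6L)=28/75 = (7·1²/(2·4)+(28/75))/20000 = 749/12000000 rad
Load 3 — uniform load w=6 kN/m over full span:
  θ_3 = -w(L³-6Lx²+4x³)/(24EI) = -6·(4³-6·4·1²+4·1³)/(24·20000) = -11/20000 rad
Load 4 — triangular load w₀=14 kN/m (0→w₀ over full span):
  θ_4 = -w₀(7L⁴-30L²x²+15x⁴)/(360LEI) = -14·(7·4⁴-30·4²·1²+15·1⁴)/(360·4·20000) = -9289/14400000 rad
Superposition: θ = Σ θ_i = -95051/72000000 rad ≈ -0.001320 rad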